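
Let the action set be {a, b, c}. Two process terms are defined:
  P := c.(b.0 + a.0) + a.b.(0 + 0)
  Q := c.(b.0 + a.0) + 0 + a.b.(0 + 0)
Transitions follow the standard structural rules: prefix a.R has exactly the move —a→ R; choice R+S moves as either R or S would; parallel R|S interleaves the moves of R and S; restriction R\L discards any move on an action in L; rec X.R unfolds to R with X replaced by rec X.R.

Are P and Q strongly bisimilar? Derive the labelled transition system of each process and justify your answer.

YES

Reachable graph of P (5 states):
  u0 = c.(b.0 + a.0) + a.b.(0 + 0) :: --a--▸ u1, --c--▸ u2
  u1 = b.(0 + 0) :: --b--▸ u3
  u2 = b.0 + a.0 :: --a--▸ u4, --b--▸ u4
  u3 = 0 + 0 :: ·
  u4 = 0 :: ·
Reachable graph of Q (5 states):
  v0 = c.(b.0 + a.0) + 0 + a.b.(0 + 0) :: --a--▸ v1, --c--▸ v2
  v1 = b.(0 + 0) :: --b--▸ v3
  v2 = b.0 + a.0 :: --a--▸ v4, --b--▸ v4
  v3 = 0 + 0 :: ·
  v4 = 0 :: ·
Bisimilarity quotient blocks:
  B0 = {u0, v0}
  B1 = {u2, v2}
  B2 = {u3, u4, v3, v4}
  B3 = {u1, v1}
u0 ∈ B0, v0 ∈ B0 → same block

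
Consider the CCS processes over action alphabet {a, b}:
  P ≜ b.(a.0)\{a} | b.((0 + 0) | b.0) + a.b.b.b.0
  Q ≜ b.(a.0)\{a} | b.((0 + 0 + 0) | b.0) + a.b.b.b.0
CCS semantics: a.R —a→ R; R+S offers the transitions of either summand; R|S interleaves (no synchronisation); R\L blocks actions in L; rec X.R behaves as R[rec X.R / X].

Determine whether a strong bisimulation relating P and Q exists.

P's transition system — 10 states:
  u0 = b.(a.0)\{a} | b.((0 + 0) | b.0) + a.b.b.b.0 :: ··a··> u1, ··b··> u2, ··b··> u3
  u1 = b.b.b.0 :: ··b··> u4
  u2 = (a.0)\{a} | b.((0 + 0) | b.0) :: ··b··> u5
  u3 = b.(a.0)\{a} | ((0 + 0) | b.0) :: ··b··> u5, ··b··> u6
  u4 = b.b.0 :: ··b··> u7
  u5 = (a.0)\{a} | ((0 + 0) | b.0) :: ··b··> u8
  u6 = b.(a.0)\{a} | ((0 + 0) | 0) :: ··b··> u8
  u7 = b.0 :: ··b··> u9
  u8 = (a.0)\{a} | ((0 + 0) | 0) :: ∅
  u9 = 0 :: ∅
Q's transition system — 10 states:
  v0 = b.(a.0)\{a} | b.((0 + 0 + 0) | b.0) + a.b.b.b.0 :: ··a··> v1, ··b··> v2, ··b··> v3
  v1 = b.b.b.0 :: ··b··> v4
  v2 = (a.0)\{a} | b.((0 + 0 + 0) | b.0) :: ··b··> v5
  v3 = b.(a.0)\{a} | ((0 + 0 + 0) | b.0) :: ··b··> v5, ··b··> v6
  v4 = b.b.0 :: ··b··> v7
  v5 = (a.0)\{a} | ((0 + 0 + 0) | b.0) :: ··b··> v8
  v6 = b.(a.0)\{a} | ((0 + 0 + 0) | 0) :: ··b··> v8
  v7 = b.0 :: ··b··> v9
  v8 = (a.0)\{a} | ((0 + 0 + 0) | 0) :: ∅
  v9 = 0 :: ∅
Coarsest stable partition (strong bisimilarity classes):
  B0 = {u0, v0}
  B1 = {u2, u3, u4, v2, v3, v4}
  B2 = {u5, u6, u7, v5, v6, v7}
  B3 = {u8, u9, v8, v9}
  B4 = {u1, v1}
u0 ∈ B0, v0 ∈ B0 → same block

bisimilar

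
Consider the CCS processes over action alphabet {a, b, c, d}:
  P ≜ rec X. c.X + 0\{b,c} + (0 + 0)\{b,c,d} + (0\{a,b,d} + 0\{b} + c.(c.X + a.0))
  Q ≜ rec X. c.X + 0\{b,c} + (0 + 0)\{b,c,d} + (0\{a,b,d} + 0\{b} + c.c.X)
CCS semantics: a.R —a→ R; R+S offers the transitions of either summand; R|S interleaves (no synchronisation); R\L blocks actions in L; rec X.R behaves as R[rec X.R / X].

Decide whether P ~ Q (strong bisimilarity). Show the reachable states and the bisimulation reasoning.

P ≁ Q

Reachable graph of P (3 states):
  u0 = rec X. c.X + 0\{b,c} + (0 + 0)\{b,c,d} + (0\{a,b,d} + 0\{b} + c.(c.X + a.0)) :: —c→ u0, —c→ u1
  u1 = c.(rec X. c.X + 0\{b,c} + (0 + 0)\{b,c,d} + (0\{a,b,d} + 0\{b} + c.(c.X + a.0))) + a.0 :: —a→ u2, —c→ u0
  u2 = 0 :: stopped
Reachable graph of Q (2 states):
  v0 = rec X. c.X + 0\{b,c} + (0 + 0)\{b,c,d} + (0\{a,b,d} + 0\{b} + c.c.X) :: —c→ v0, —c→ v1
  v1 = c.(rec X. c.X + 0\{b,c} + (0 + 0)\{b,c,d} + (0\{a,b,d} + 0\{b} + c.c.X)) :: —c→ v0
Coarsest stable partition (strong bisimilarity classes):
  B0 = {u0}
  B1 = {u1}
  B2 = {u2}
  B3 = {v0, v1}
u0 ∈ B0, v0 ∈ B3 → different blocks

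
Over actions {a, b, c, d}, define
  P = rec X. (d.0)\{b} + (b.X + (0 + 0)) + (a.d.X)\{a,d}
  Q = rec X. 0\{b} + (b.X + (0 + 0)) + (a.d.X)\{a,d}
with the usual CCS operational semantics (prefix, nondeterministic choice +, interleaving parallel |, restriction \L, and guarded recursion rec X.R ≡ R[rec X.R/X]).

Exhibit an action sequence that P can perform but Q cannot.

P's transition system — 2 states:
  u0 = rec X. (d.0)\{b} + (b.X + (0 + 0)) + (a.d.X)\{a,d} ⊢ =b=> u0, =d=> u1
  u1 = 0\{b} ⊢ (no moves)
Q's transition system — 1 states:
  v0 = rec X. 0\{b} + (b.X + (0 + 0)) + (a.d.X)\{a,d} ⊢ =b=> v0
Trace ⟨d⟩ through P, begin at {u0}:
  step 1 (d): {u1}
  — P admits the full trace.
Trace ⟨d⟩ through Q, begin at {v0}:
  step 1 (d): ∅ (Q stuck)

d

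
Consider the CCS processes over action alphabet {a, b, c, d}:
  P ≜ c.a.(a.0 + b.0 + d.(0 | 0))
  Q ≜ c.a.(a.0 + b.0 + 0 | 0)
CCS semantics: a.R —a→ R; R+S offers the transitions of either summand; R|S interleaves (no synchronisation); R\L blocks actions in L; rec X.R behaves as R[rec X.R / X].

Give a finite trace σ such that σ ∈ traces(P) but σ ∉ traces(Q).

cad

P's transition system — 5 states:
  s0 = c.a.(a.0 + b.0 + d.(0 | 0)) :: =c=> s1
  s1 = a.(a.0 + b.0 + d.(0 | 0)) :: =a=> s2
  s2 = a.0 + b.0 + d.(0 | 0) :: =a=> s3, =b=> s3, =d=> s4
  s3 = 0 :: (no moves)
  s4 = 0 | 0 :: (no moves)
Q's transition system — 4 states:
  t0 = c.a.(a.0 + b.0 + 0 | 0) :: =c=> t1
  t1 = a.(a.0 + b.0 + 0 | 0) :: =a=> t2
  t2 = a.0 + b.0 + 0 | 0 :: =a=> t3, =b=> t3
  t3 = 0 :: (no moves)
Trace ⟨cad⟩ through P, begin at {s0}:
  [1] c ⇒ {s1}
  [2] a ⇒ {s2}
  [3] d ⇒ {s4}
  P completes σ.
Trace ⟨cad⟩ through Q, begin at {t0}:
  [1] c ⇒ {t1}
  [2] a ⇒ {t2}
  [3] d ⇒ ∅  — Q cannot continue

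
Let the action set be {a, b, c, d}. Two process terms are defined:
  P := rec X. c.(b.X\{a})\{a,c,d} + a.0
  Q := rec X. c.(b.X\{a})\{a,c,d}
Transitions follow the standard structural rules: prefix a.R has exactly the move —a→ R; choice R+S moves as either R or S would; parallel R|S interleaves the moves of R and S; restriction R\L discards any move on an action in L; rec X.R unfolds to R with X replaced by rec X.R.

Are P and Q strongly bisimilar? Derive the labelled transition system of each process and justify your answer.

NO

LTS(P): 4 reachable states
  u0 = rec X. c.(b.X\{a})\{a,c,d} + a.0 → --a--▸ u1, --c--▸ u2
  u1 = 0 → ·
  u2 = (b.(rec X. c.(b.X\{a})\{a,c,d} + a.0)\{a})\{a,c,d} → --b--▸ u3
  u3 = (rec X. c.(b.X\{a})\{a,c,d} + a.0)\{a}\{a,c,d} → ·
LTS(Q): 3 reachable states
  v0 = rec X. c.(b.X\{a})\{a,c,d} → --c--▸ v1
  v1 = (b.(rec X. c.(b.X\{a})\{a,c,d})\{a})\{a,c,d} → --b--▸ v2
  v2 = (rec X. c.(b.X\{a})\{a,c,d})\{a}\{a,c,d} → ·
Coarsest stable partition (strong bisimilarity classes):
  B0 = {u0}
  B1 = {u2, v1}
  B2 = {u1, u3, v2}
  B3 = {v0}
u0 ∈ B0, v0 ∈ B3 → different blocks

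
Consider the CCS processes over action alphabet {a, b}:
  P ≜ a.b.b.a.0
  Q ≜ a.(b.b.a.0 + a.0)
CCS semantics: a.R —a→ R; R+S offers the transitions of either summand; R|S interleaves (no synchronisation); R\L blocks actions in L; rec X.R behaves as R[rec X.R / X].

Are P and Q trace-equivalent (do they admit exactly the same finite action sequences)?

P's transition system — 5 states:
  s0 = a.b.b.a.0 → -a-> s1
  s1 = b.b.a.0 → -b-> s2
  s2 = b.a.0 → -b-> s3
  s3 = a.0 → -a-> s4
  s4 = 0 → ∅
Q's transition system — 5 states:
  t0 = a.(b.b.a.0 + a.0) → -a-> t1
  t1 = b.b.a.0 + a.0 → -a-> t2, -b-> t3
  t2 = 0 → ∅
  t3 = b.a.0 → -b-> t4
  t4 = a.0 → -a-> t2
Executing aa from Q (initial set {t0}):
  step 1 (a): {t1}
  step 2 (a): {t2}
  Q completes σ.
Executing aa from P (initial set {s0}):
  step 1 (a): {s1}
  step 2 (a): ∅  — P cannot continue

trace-distinct — witness ⟨aa⟩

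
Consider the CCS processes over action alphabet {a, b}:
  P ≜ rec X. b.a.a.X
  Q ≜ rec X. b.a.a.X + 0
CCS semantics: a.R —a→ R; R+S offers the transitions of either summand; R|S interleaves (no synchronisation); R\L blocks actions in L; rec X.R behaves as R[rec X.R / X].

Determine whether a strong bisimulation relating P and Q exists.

bisimilar

P's transition system — 3 states:
  m0 = rec X. b.a.a.X ⊢ --b--▸ m1
  m1 = a.a.(rec X. b.a.a.X) ⊢ --a--▸ m2
  m2 = a.(rec X. b.a.a.X) ⊢ --a--▸ m0
Q's transition system — 3 states:
  n0 = rec X. b.a.a.X + 0 ⊢ --b--▸ n1
  n1 = a.a.(rec X. b.a.a.X + 0) ⊢ --a--▸ n2
  n2 = a.(rec X. b.a.a.X + 0) ⊢ --a--▸ n0
Partition-refinement fixed point:
  B0 = {m0, n0}
  B1 = {m1, n1}
  B2 = {m2, n2}
m0 ∈ B0, n0 ∈ B0 → same block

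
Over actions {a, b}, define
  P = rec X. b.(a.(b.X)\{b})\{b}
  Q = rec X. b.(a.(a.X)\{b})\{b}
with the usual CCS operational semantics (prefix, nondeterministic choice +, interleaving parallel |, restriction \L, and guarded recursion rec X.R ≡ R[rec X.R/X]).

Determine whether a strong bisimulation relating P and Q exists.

Reachable graph of P (3 states):
  u0 = rec X. b.(a.(b.X)\{b})\{b} has moves =b=> u1
  u1 = (a.(b.(rec X. b.(a.(b.X)\{b})\{b}))\{b})\{b} has moves =a=> u2
  u2 = (b.(rec X. b.(a.(b.X)\{b})\{b}))\{b}\{b} has moves stopped
Reachable graph of Q (4 states):
  v0 = rec X. b.(a.(a.X)\{b})\{b} has moves =b=> v1
  v1 = (a.(a.(rec X. b.(a.(a.X)\{b})\{b}))\{b})\{b} has moves =a=> v2
  v2 = (a.(rec X. b.(a.(a.X)\{b})\{b}))\{b}\{b} has moves =a=> v3
  v3 = (rec X. b.(a.(a.X)\{b})\{b})\{b}\{b} has moves stopped
Partition-refinement fixed point:
  B0 = {u0}
  B1 = {u1, v2}
  B2 = {u2, v3}
  B3 = {v0}
  B4 = {v1}
u0 ∈ B0, v0 ∈ B3 → different blocks

NO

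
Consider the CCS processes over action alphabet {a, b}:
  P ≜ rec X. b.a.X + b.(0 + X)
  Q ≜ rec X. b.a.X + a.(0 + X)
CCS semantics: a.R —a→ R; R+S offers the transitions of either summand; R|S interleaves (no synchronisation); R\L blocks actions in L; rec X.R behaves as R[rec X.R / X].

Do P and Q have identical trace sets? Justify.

trace-distinct — witness ⟨bb⟩

LTS(P): 3 reachable states
  p0 = rec X. b.a.X + b.(0 + X) | ··b··> p1, ··b··> p2
  p1 = 0 + (rec X. b.a.X + b.(0 + X)) | ··b··> p1, ··b··> p2
  p2 = a.(rec X. b.a.X + b.(0 + X)) | ··a··> p0
LTS(Q): 3 reachable states
  q0 = rec X. b.a.X + a.(0 + X) | ··a··> q1, ··b··> q2
  q1 = 0 + (rec X. b.a.X + a.(0 + X)) | ··a··> q1, ··b··> q2
  q2 = a.(rec X. b.a.X + a.(0 + X)) | ··a··> q0
Trace ⟨bb⟩ through P, begin at {p0}:
  [1] b ⇒ {p1, p2}
  [2] b ⇒ {p1, p2}
  — P admits the full trace.
Trace ⟨bb⟩ through Q, begin at {q0}:
  [1] b ⇒ {q2}
  [2] b ⇒ no successor for Q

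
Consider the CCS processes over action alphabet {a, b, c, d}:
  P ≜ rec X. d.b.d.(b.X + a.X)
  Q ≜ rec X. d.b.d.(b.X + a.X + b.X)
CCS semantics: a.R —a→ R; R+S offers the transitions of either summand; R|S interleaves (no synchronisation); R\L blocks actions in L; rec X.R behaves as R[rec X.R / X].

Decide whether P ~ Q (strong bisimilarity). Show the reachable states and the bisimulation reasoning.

YES

P's transition system — 4 states:
  s0 = rec X. d.b.d.(b.X + a.X) :: --d--▸ s1
  s1 = b.d.(b.(rec X. d.b.d.(b.X + a.X)) + a.(rec X. d.b.d.(b.X + a.X))) :: --b--▸ s2
  s2 = d.(b.(rec X. d.b.d.(b.X + a.X)) + a.(rec X. d.b.d.(b.X + a.X))) :: --d--▸ s3
  s3 = b.(rec X. d.b.d.(b.X + a.X)) + a.(rec X. d.b.d.(b.X + a.X)) :: --a--▸ s0, --b--▸ s0
Q's transition system — 4 states:
  t0 = rec X. d.b.d.(b.X + a.X + b.X) :: --d--▸ t1
  t1 = b.d.(b.(rec X. d.b.d.(b.X + a.X + b.X)) + a.(rec X. d.b.d.(b.X + a.X + b.X)) + b.(rec X. d.b.d.(b.X + a.X + b.X))) :: --b--▸ t2
  t2 = d.(b.(rec X. d.b.d.(b.X + a.X + b.X)) + a.(rec X. d.b.d.(b.X + a.X + b.X)) + b.(rec X. d.b.d.(b.X + a.X + b.X))) :: --d--▸ t3
  t3 = b.(rec X. d.b.d.(b.X + a.X + b.X)) + a.(rec X. d.b.d.(b.X + a.X + b.X)) + b.(rec X. d.b.d.(b.X + a.X + b.X)) :: --a--▸ t0, --b--▸ t0
Coarsest stable partition (strong bisimilarity classes):
  B0 = {s0, t0}
  B1 = {s1, t1}
  B2 = {s2, t2}
  B3 = {s3, t3}
s0 ∈ B0, t0 ∈ B0 → same block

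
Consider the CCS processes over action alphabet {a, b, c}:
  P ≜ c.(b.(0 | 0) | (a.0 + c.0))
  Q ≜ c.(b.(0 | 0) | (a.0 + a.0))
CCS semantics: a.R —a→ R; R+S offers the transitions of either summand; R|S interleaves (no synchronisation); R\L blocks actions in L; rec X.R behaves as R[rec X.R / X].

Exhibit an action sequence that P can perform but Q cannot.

Reachable graph of P (5 states):
  p0 = c.(b.(0 | 0) | (a.0 + c.0)) has moves --c--▸ p1
  p1 = b.(0 | 0) | (a.0 + c.0) has moves --a--▸ p2, --b--▸ p3, --c--▸ p2
  p2 = b.(0 | 0) | 0 has moves --b--▸ p4
  p3 = 0 | 0 | (a.0 + c.0) has moves --a--▸ p4, --c--▸ p4
  p4 = 0 | 0 | 0 has moves ·
Reachable graph of Q (5 states):
  q0 = c.(b.(0 | 0) | (a.0 + a.0)) has moves --c--▸ q1
  q1 = b.(0 | 0) | (a.0 + a.0) has moves --a--▸ q2, --b--▸ q3
  q2 = b.(0 | 0) | 0 has moves --b--▸ q4
  q3 = 0 | 0 | (a.0 + a.0) has moves --a--▸ q4
  q4 = 0 | 0 | 0 has moves ·
Trace ⟨cc⟩ through P, begin at {p0}:
  [1] c ⇒ {p1}
  [2] c ⇒ {p2}
  — P admits the full trace.
Trace ⟨cc⟩ through Q, begin at {q0}:
  [1] c ⇒ {q1}
  [2] c ⇒ no successor for Q

cc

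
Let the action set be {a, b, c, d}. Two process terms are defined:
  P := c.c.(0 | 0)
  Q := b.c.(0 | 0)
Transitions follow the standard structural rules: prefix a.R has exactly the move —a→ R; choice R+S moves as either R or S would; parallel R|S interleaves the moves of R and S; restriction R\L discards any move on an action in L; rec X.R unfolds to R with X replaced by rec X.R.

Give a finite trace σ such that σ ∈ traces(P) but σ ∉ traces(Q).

LTS(P): 3 reachable states
  m0 = c.c.(0 | 0) has moves ··c··> m1
  m1 = c.(0 | 0) has moves ··c··> m2
  m2 = 0 | 0 has moves deadlocked
LTS(Q): 3 reachable states
  n0 = b.c.(0 | 0) has moves ··b··> n1
  n1 = c.(0 | 0) has moves ··c··> n2
  n2 = 0 | 0 has moves deadlocked
Executing c from P (initial set {m0}):
  after c @ step 1: {m1}
  ✓ P
Executing c from Q (initial set {n0}):
  after c @ step 1: no successor for Q

c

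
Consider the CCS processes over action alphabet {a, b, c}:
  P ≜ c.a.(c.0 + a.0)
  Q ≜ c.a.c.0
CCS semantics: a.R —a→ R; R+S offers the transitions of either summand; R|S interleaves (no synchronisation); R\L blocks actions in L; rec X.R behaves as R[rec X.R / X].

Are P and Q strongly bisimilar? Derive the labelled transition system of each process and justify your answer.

P's transition system — 4 states:
  u0 = c.a.(c.0 + a.0) has moves -c-> u1
  u1 = a.(c.0 + a.0) has moves -a-> u2
  u2 = c.0 + a.0 has moves -a-> u3, -c-> u3
  u3 = 0 has moves (no moves)
Q's transition system — 4 states:
  v0 = c.a.c.0 has moves -c-> v1
  v1 = a.c.0 has moves -a-> v2
  v2 = c.0 has moves -c-> v3
  v3 = 0 has moves (no moves)
Partition-refinement fixed point:
  B0 = {u0}
  B1 = {u1}
  B2 = {u2}
  B3 = {u3, v3}
  B4 = {v0}
  B5 = {v1}
  B6 = {v2}
u0 ∈ B0, v0 ∈ B4 → different blocks

not bisimilar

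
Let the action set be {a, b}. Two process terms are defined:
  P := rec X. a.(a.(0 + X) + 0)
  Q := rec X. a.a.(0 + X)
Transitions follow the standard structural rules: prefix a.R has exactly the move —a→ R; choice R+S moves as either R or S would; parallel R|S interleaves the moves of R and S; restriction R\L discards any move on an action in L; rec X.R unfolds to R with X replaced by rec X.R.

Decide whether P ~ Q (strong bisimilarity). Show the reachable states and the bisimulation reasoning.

Reachable graph of P (3 states):
  p0 = rec X. a.(a.(0 + X) + 0) → —a→ p1
  p1 = a.(0 + (rec X. a.(a.(0 + X) + 0))) + 0 → —a→ p2
  p2 = 0 + (rec X. a.(a.(0 + X) + 0)) → —a→ p1
Reachable graph of Q (3 states):
  q0 = rec X. a.a.(0 + X) → —a→ q1
  q1 = a.(0 + (rec X. a.a.(0 + X))) → —a→ q2
  q2 = 0 + (rec X. a.a.(0 + X)) → —a→ q1
Partition-refinement fixed point:
  B0 = {p0, p1, p2, q0, q1, q2}
p0 ∈ B0, q0 ∈ B0 → same block

P ~ Q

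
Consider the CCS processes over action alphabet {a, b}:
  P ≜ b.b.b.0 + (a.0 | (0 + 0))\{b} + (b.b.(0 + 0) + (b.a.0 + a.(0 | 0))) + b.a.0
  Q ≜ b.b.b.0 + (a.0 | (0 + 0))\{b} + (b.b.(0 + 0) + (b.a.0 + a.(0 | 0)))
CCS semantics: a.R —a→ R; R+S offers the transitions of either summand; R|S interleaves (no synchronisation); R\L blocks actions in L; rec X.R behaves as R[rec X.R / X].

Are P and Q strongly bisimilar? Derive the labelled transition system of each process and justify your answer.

P's transition system — 9 states:
  m0 = b.b.b.0 + (a.0 | (0 + 0))\{b} + (b.b.(0 + 0) + (b.a.0 + a.(0 | 0))) + b.a.0 has moves —a→ m1, —a→ m2, —b→ m3, —b→ m4, —b→ m5
  m1 = (0 | (0 + 0))\{b} has moves ·
  m2 = 0 | 0 has moves ·
  m3 = a.0 has moves —a→ m6
  m4 = b.(0 + 0) has moves —b→ m7
  m5 = b.b.0 has moves —b→ m8
  m6 = 0 has moves ·
  m7 = 0 + 0 has moves ·
  m8 = b.0 has moves —b→ m6
Q's transition system — 9 states:
  n0 = b.b.b.0 + (a.0 | (0 + 0))\{b} + (b.b.(0 + 0) + (b.a.0 + a.(0 | 0))) has moves —a→ n1, —a→ n2, —b→ n3, —b→ n4, —b→ n5
  n1 = (0 | (0 + 0))\{b} has moves ·
  n2 = 0 | 0 has moves ·
  n3 = a.0 has moves —a→ n6
  n4 = b.(0 + 0) has moves —b→ n7
  n5 = b.b.0 has moves —b→ n8
  n6 = 0 has moves ·
  n7 = 0 + 0 has moves ·
  n8 = b.0 has moves —b→ n6
Bisimilarity quotient blocks:
  B0 = {m0, n0}
  B1 = {m1, m2, m6, m7, n1, n2, n6, n7}
  B2 = {m5, n5}
  B3 = {m4, m8, n4, n8}
  B4 = {m3, n3}
m0 ∈ B0, n0 ∈ B0 → same block

P ~ Q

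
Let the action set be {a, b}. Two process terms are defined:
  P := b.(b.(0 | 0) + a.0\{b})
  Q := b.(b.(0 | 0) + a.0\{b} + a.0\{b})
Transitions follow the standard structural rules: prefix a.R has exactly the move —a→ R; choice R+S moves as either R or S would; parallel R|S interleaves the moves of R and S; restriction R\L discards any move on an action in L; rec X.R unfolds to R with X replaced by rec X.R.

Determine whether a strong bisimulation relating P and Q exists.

YES

Reachable graph of P (4 states):
  u0 = b.(b.(0 | 0) + a.0\{b}) has moves =b=> u1
  u1 = b.(0 | 0) + a.0\{b} has moves =a=> u2, =b=> u3
  u2 = 0\{b} has moves (no moves)
  u3 = 0 | 0 has moves (no moves)
Reachable graph of Q (4 states):
  v0 = b.(b.(0 | 0) + a.0\{b} + a.0\{b}) has moves =b=> v1
  v1 = b.(0 | 0) + a.0\{b} + a.0\{b} has moves =a=> v2, =b=> v3
  v2 = 0\{b} has moves (no moves)
  v3 = 0 | 0 has moves (no moves)
Partition-refinement fixed point:
  B0 = {u0, v0}
  B1 = {u1, v1}
  B2 = {u2, u3, v2, v3}
u0 ∈ B0, v0 ∈ B0 → same block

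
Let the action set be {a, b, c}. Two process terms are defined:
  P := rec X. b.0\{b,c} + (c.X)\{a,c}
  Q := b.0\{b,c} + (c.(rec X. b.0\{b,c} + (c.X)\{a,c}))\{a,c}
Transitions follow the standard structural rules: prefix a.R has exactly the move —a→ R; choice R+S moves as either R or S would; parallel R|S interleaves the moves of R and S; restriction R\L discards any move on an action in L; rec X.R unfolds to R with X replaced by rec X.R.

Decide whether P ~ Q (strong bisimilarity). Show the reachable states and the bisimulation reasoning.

P ~ Q

Reachable graph of P (2 states):
  s0 = rec X. b.0\{b,c} + (c.X)\{a,c} :: =b=> s1
  s1 = 0\{b,c} :: deadlocked
Reachable graph of Q (2 states):
  t0 = b.0\{b,c} + (c.(rec X. b.0\{b,c} + (c.X)\{a,c}))\{a,c} :: =b=> t1
  t1 = 0\{b,c} :: deadlocked
Partition-refinement fixed point:
  B0 = {s0, t0}
  B1 = {s1, t1}
s0 ∈ B0, t0 ∈ B0 → same block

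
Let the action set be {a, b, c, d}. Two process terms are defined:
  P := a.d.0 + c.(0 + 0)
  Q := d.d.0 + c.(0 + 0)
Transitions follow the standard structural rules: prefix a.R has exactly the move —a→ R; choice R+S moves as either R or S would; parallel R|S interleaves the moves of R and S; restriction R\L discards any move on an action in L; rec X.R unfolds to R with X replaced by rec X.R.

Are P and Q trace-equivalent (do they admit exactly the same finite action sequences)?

trace-distinct — witness ⟨a⟩

P's transition system — 4 states:
  s0 = a.d.0 + c.(0 + 0) :: ··a··> s1, ··c··> s2
  s1 = d.0 :: ··d··> s3
  s2 = 0 + 0 :: ·
  s3 = 0 :: ·
Q's transition system — 4 states:
  t0 = d.d.0 + c.(0 + 0) :: ··c··> t1, ··d··> t2
  t1 = 0 + 0 :: ·
  t2 = d.0 :: ··d··> t3
  t3 = 0 :: ·
Trace ⟨a⟩ through P, begin at {s0}:
  after a @ step 1: {s1}
  ✓ P
Trace ⟨a⟩ through Q, begin at {t0}:
  after a @ step 1: ∅  — Q cannot continue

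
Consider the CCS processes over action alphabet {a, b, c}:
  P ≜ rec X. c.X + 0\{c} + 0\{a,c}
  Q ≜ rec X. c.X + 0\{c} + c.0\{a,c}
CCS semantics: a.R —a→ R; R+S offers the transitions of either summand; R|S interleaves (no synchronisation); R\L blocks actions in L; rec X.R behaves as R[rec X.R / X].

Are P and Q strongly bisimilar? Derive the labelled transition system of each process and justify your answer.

P ≁ Q

Reachable graph of P (1 states):
  m0 = rec X. c.X + 0\{c} + 0\{a,c} → --c--▸ m0
Reachable graph of Q (2 states):
  n0 = rec X. c.X + 0\{c} + c.0\{a,c} → --c--▸ n0, --c--▸ n1
  n1 = 0\{a,c} → ·
Coarsest stable partition (strong bisimilarity classes):
  B0 = {m0}
  B1 = {n0}
  B2 = {n1}
m0 ∈ B0, n0 ∈ B1 → different blocks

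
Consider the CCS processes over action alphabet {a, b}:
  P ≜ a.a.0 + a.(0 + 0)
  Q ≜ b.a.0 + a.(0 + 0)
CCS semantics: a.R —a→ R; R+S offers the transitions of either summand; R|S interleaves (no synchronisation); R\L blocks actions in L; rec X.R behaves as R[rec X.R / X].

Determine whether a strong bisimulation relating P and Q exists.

Reachable graph of P (4 states):
  u0 = a.a.0 + a.(0 + 0) → --a--▸ u1, --a--▸ u2
  u1 = 0 + 0 → stopped
  u2 = a.0 → --a--▸ u3
  u3 = 0 → stopped
Reachable graph of Q (4 states):
  v0 = b.a.0 + a.(0 + 0) → --a--▸ v1, --b--▸ v2
  v1 = 0 + 0 → stopped
  v2 = a.0 → --a--▸ v3
  v3 = 0 → stopped
Partition-refinement fixed point:
  B0 = {u0}
  B1 = {u1, u3, v1, v3}
  B2 = {u2, v2}
  B3 = {v0}
u0 ∈ B0, v0 ∈ B3 → different blocks

NO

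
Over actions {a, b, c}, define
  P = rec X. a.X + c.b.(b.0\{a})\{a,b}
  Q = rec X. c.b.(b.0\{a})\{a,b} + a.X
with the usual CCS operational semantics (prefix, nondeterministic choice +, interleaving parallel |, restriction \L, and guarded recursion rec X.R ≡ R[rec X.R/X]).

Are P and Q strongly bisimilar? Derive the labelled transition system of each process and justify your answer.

P ~ Q

Reachable graph of P (3 states):
  s0 = rec X. a.X + c.b.(b.0\{a})\{a,b} | -a-> s0, -c-> s1
  s1 = b.(b.0\{a})\{a,b} | -b-> s2
  s2 = (b.0\{a})\{a,b} | (no moves)
Reachable graph of Q (3 states):
  t0 = rec X. c.b.(b.0\{a})\{a,b} + a.X | -a-> t0, -c-> t1
  t1 = b.(b.0\{a})\{a,b} | -b-> t2
  t2 = (b.0\{a})\{a,b} | (no moves)
Bisimilarity quotient blocks:
  B0 = {s0, t0}
  B1 = {s1, t1}
  B2 = {s2, t2}
s0 ∈ B0, t0 ∈ B0 → same block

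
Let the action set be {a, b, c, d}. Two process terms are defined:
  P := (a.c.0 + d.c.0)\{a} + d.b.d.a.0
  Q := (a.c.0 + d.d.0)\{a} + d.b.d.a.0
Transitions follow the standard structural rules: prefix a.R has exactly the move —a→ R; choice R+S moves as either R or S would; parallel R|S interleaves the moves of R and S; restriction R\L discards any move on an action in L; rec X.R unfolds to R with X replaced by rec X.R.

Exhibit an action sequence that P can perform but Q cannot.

dc

Reachable graph of P (7 states):
  s0 = (a.c.0 + d.c.0)\{a} + d.b.d.a.0 → =d=> s1, =d=> s2
  s1 = (c.0)\{a} → =c=> s3
  s2 = b.d.a.0 → =b=> s4
  s3 = 0\{a} → ∅
  s4 = d.a.0 → =d=> s5
  s5 = a.0 → =a=> s6
  s6 = 0 → ∅
Reachable graph of Q (7 states):
  t0 = (a.c.0 + d.d.0)\{a} + d.b.d.a.0 → =d=> t1, =d=> t2
  t1 = (d.0)\{a} → =d=> t3
  t2 = b.d.a.0 → =b=> t4
  t3 = 0\{a} → ∅
  t4 = d.a.0 → =d=> t5
  t5 = a.0 → =a=> t6
  t6 = 0 → ∅
Run σ = ⟨dc⟩ on P: start {s0}
  step 1 (d): {s1, s2}
  step 2 (c): {s3}
  ✓ P
Run σ = ⟨dc⟩ on Q: start {t0}
  step 1 (d): {t1, t2}
  step 2 (c): ∅ (Q stuck)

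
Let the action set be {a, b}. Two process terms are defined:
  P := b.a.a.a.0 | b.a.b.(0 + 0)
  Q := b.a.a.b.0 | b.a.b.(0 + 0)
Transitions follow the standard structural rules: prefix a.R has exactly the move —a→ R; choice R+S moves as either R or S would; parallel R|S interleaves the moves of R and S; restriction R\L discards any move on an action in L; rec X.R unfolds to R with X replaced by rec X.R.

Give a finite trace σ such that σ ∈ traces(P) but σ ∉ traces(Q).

baaa

Reachable graph of P (20 states):
  p0 = b.a.a.a.0 | b.a.b.(0 + 0) has moves --b--▸ p1, --b--▸ p2
  p1 = a.a.a.0 | b.a.b.(0 + 0) has moves --a--▸ p3, --b--▸ p4
  p2 = b.a.a.a.0 | a.b.(0 + 0) has moves --a--▸ p5, --b--▸ p4
  p3 = a.a.0 | b.a.b.(0 + 0) has moves --a--▸ p6, --b--▸ p7
  p4 = a.a.a.0 | a.b.(0 + 0) has moves --a--▸ p7, --a--▸ p8
  p5 = b.a.a.a.0 | b.(0 + 0) has moves --b--▸ p8, --b--▸ p9
  p6 = a.0 | b.a.b.(0 + 0) has moves --a--▸ p10, --b--▸ p11
  p7 = a.a.0 | a.b.(0 + 0) has moves --a--▸ p11, --a--▸ p12
  p8 = a.a.a.0 | b.(0 + 0) has moves --a--▸ p12, --b--▸ p13
  p9 = b.a.a.a.0 | (0 + 0) has moves --b--▸ p13
  p10 = 0 | b.a.b.(0 + 0) has moves --b--▸ p14
  p11 = a.0 | a.b.(0 + 0) has moves --a--▸ p14, --a--▸ p15
  p12 = a.a.0 | b.(0 + 0) has moves --a--▸ p15, --b--▸ p16
  p13 = a.a.a.0 | (0 + 0) has moves --a--▸ p16
  p14 = 0 | a.b.(0 + 0) has moves --a--▸ p17
  p15 = a.0 | b.(0 + 0) has moves --a--▸ p17, --b--▸ p18
  p16 = a.a.0 | (0 + 0) has moves --a--▸ p18
  p17 = 0 | b.(0 + 0) has moves --b--▸ p19
  p18 = a.0 | (0 + 0) has moves --a--▸ p19
  p19 = 0 | (0 + 0) has moves (no moves)
Reachable graph of Q (20 states):
  q0 = b.a.a.b.0 | b.a.b.(0 + 0) has moves --b--▸ q1, --b--▸ q2
  q1 = a.a.b.0 | b.a.b.(0 + 0) has moves --a--▸ q3, --b--▸ q4
  q2 = b.a.a.b.0 | a.b.(0 + 0) has moves --a--▸ q5, --b--▸ q4
  q3 = a.b.0 | b.a.b.(0 + 0) has moves --a--▸ q6, --b--▸ q7
  q4 = a.a.b.0 | a.b.(0 + 0) has moves --a--▸ q7, --a--▸ q8
  q5 = b.a.a.b.0 | b.(0 + 0) has moves --b--▸ q8, --b--▸ q9
  q6 = b.0 | b.a.b.(0 + 0) has moves --b--▸ q10, --b--▸ q11
  q7 = a.b.0 | a.b.(0 + 0) has moves --a--▸ q11, --a--▸ q12
  q8 = a.a.b.0 | b.(0 + 0) has moves --a--▸ q12, --b--▸ q13
  q9 = b.a.a.b.0 | (0 + 0) has moves --b--▸ q13
  q10 = 0 | b.a.b.(0 + 0) has moves --b--▸ q14
  q11 = b.0 | a.b.(0 + 0) has moves --a--▸ q15, --b--▸ q14
  q12 = a.b.0 | b.(0 + 0) has moves --a--▸ q15, --b--▸ q16
  q13 = a.a.b.0 | (0 + 0) has moves --a--▸ q16
  q14 = 0 | a.b.(0 + 0) has moves --a--▸ q17
  q15 = b.0 | b.(0 + 0) has moves --b--▸ q17, --b--▸ q18
  q16 = a.b.0 | (0 + 0) has moves --a--▸ q18
  q17 = 0 | b.(0 + 0) has moves --b--▸ q19
  q18 = b.0 | (0 + 0) has moves --b--▸ q19
  q19 = 0 | (0 + 0) has moves (no moves)
Executing baaa from P (initial set {p0}):
  [1] b ⇒ {p1, p2}
  [2] a ⇒ {p3, p5}
  [3] a ⇒ {p6}
  [4] a ⇒ {p10}
  ✓ P
Executing baaa from Q (initial set {q0}):
  [1] b ⇒ {q1, q2}
  [2] a ⇒ {q3, q5}
  [3] a ⇒ {q6}
  [4] a ⇒ ∅ (Q stuck)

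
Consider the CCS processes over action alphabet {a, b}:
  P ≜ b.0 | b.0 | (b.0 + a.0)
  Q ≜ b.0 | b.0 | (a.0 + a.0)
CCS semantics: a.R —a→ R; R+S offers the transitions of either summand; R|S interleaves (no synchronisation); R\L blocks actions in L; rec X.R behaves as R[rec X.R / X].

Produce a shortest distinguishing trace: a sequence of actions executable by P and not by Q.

bbb

P's transition system — 8 states:
  m0 = b.0 | b.0 | (b.0 + a.0) | —a→ m1, —b→ m1, —b→ m2, —b→ m3
  m1 = b.0 | b.0 | 0 | —b→ m4, —b→ m5
  m2 = 0 | b.0 | (b.0 + a.0) | —a→ m4, —b→ m4, —b→ m6
  m3 = b.0 | 0 | (b.0 + a.0) | —a→ m5, —b→ m5, —b→ m6
  m4 = 0 | b.0 | 0 | —b→ m7
  m5 = b.0 | 0 | 0 | —b→ m7
  m6 = 0 | 0 | (b.0 + a.0) | —a→ m7, —b→ m7
  m7 = 0 | 0 | 0 | deadlocked
Q's transition system — 8 states:
  n0 = b.0 | b.0 | (a.0 + a.0) | —a→ n1, —b→ n2, —b→ n3
  n1 = b.0 | b.0 | 0 | —b→ n4, —b→ n5
  n2 = 0 | b.0 | (a.0 + a.0) | —a→ n4, —b→ n6
  n3 = b.0 | 0 | (a.0 + a.0) | —a→ n5, —b→ n6
  n4 = 0 | b.0 | 0 | —b→ n7
  n5 = b.0 | 0 | 0 | —b→ n7
  n6 = 0 | 0 | (a.0 + a.0) | —a→ n7
  n7 = 0 | 0 | 0 | deadlocked
Executing bbb from P (initial set {m0}):
  step 1 (b): {m1, m2, m3}
  step 2 (b): {m4, m5, m6}
  step 3 (b): {m7}
  P completes σ.
Executing bbb from Q (initial set {n0}):
  step 1 (b): {n2, n3}
  step 2 (b): {n6}
  step 3 (b): ∅  — Q cannot continue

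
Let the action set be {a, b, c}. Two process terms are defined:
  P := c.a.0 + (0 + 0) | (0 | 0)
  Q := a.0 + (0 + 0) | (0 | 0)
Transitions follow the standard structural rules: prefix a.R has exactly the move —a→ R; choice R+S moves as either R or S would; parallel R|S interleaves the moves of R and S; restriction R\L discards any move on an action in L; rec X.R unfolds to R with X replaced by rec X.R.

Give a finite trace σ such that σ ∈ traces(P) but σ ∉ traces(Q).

c

P's transition system — 3 states:
  p0 = c.a.0 + (0 + 0) | (0 | 0) ⊢ ··c··> p1
  p1 = a.0 ⊢ ··a··> p2
  p2 = 0 ⊢ deadlocked
Q's transition system — 2 states:
  q0 = a.0 + (0 + 0) | (0 | 0) ⊢ ··a··> q1
  q1 = 0 ⊢ deadlocked
Trace ⟨c⟩ through P, begin at {p0}:
  after c @ step 1: {p1}
  — P admits the full trace.
Trace ⟨c⟩ through Q, begin at {q0}:
  after c @ step 1: no successor for Q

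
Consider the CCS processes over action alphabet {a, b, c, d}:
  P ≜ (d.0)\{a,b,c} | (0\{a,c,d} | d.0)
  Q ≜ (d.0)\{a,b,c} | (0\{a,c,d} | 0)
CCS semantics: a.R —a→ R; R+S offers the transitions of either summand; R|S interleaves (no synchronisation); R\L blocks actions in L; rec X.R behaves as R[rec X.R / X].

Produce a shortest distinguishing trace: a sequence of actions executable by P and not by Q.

dd

Reachable graph of P (4 states):
  s0 = (d.0)\{a,b,c} | (0\{a,c,d} | d.0) has moves ··d··> s1, ··d··> s2
  s1 = (d.0)\{a,b,c} | (0\{a,c,d} | 0) has moves ··d··> s3
  s2 = 0\{a,b,c} | (0\{a,c,d} | d.0) has moves ··d··> s3
  s3 = 0\{a,b,c} | (0\{a,c,d} | 0) has moves (no moves)
Reachable graph of Q (2 states):
  t0 = (d.0)\{a,b,c} | (0\{a,c,d} | 0) has moves ··d··> t1
  t1 = 0\{a,b,c} | (0\{a,c,d} | 0) has moves (no moves)
Run σ = ⟨dd⟩ on P: start {s0}
  [1] d ⇒ {s1, s2}
  [2] d ⇒ {s3}
  P completes σ.
Run σ = ⟨dd⟩ on Q: start {t0}
  [1] d ⇒ {t1}
  [2] d ⇒ no successor for Q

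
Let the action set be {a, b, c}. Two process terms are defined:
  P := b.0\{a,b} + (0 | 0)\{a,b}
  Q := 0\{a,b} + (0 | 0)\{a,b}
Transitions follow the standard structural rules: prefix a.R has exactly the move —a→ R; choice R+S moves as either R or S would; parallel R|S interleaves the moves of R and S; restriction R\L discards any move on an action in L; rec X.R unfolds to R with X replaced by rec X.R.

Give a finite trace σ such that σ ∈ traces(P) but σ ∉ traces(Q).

Reachable graph of P (2 states):
  m0 = b.0\{a,b} + (0 | 0)\{a,b} has moves ··b··> m1
  m1 = 0\{a,b} has moves ∅
Reachable graph of Q (1 states):
  n0 = 0\{a,b} + (0 | 0)\{a,b} has moves ∅
Executing b from P (initial set {m0}):
  [1] b ⇒ {m1}
  — P admits the full trace.
Executing b from Q (initial set {n0}):
  [1] b ⇒ ∅ (Q stuck)

b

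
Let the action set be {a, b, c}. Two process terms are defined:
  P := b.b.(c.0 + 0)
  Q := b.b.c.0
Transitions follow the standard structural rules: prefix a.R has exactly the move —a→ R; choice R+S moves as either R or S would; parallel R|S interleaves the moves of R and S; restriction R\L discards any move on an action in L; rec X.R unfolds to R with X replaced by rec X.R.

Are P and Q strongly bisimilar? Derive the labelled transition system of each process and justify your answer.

LTS(P): 4 reachable states
  p0 = b.b.(c.0 + 0) has moves =b=> p1
  p1 = b.(c.0 + 0) has moves =b=> p2
  p2 = c.0 + 0 has moves =c=> p3
  p3 = 0 has moves deadlocked
LTS(Q): 4 reachable states
  q0 = b.b.c.0 has moves =b=> q1
  q1 = b.c.0 has moves =b=> q2
  q2 = c.0 has moves =c=> q3
  q3 = 0 has moves deadlocked
Bisimilarity quotient blocks:
  B0 = {p0, q0}
  B1 = {p1, q1}
  B2 = {p2, q2}
  B3 = {p3, q3}
p0 ∈ B0, q0 ∈ B0 → same block

bisimilar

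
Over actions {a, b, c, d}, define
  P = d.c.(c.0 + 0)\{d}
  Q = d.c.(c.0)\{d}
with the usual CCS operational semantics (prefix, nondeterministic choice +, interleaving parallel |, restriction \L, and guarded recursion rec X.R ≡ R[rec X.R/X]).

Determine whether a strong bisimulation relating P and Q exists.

P ~ Q

P's transition system — 4 states:
  u0 = d.c.(c.0 + 0)\{d} | —d→ u1
  u1 = c.(c.0 + 0)\{d} | —c→ u2
  u2 = (c.0 + 0)\{d} | —c→ u3
  u3 = 0\{d} | stopped
Q's transition system — 4 states:
  v0 = d.c.(c.0)\{d} | —d→ v1
  v1 = c.(c.0)\{d} | —c→ v2
  v2 = (c.0)\{d} | —c→ v3
  v3 = 0\{d} | stopped
Coarsest stable partition (strong bisimilarity classes):
  B0 = {u0, v0}
  B1 = {u1, v1}
  B2 = {u2, v2}
  B3 = {u3, v3}
u0 ∈ B0, v0 ∈ B0 → same block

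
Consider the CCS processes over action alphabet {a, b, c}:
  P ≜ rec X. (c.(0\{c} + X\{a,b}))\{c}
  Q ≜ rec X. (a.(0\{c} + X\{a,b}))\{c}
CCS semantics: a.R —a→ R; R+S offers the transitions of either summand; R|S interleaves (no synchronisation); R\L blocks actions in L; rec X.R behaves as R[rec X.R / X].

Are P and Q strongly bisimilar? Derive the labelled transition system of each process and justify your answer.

P ≁ Q

Reachable graph of P (1 states):
  s0 = rec X. (c.(0\{c} + X\{a,b}))\{c} → ∅
Reachable graph of Q (2 states):
  t0 = rec X. (a.(0\{c} + X\{a,b}))\{c} → ··a··> t1
  t1 = (0\{c} + (rec X. (a.(0\{c} + X\{a,b}))\{c})\{a,b})\{c} → ∅
Bisimilarity quotient blocks:
  B0 = {s0, t1}
  B1 = {t0}
s0 ∈ B0, t0 ∈ B1 → different blocks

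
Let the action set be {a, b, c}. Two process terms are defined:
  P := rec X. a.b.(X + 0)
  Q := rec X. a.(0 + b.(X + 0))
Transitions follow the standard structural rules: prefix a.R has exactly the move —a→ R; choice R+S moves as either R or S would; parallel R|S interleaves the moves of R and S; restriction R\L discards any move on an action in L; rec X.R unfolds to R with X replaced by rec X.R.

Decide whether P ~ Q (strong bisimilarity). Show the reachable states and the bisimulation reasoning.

YES

Reachable graph of P (3 states):
  s0 = rec X. a.b.(X + 0) :: ··a··> s1
  s1 = b.((rec X. a.b.(X + 0)) + 0) :: ··b··> s2
  s2 = (rec X. a.b.(X + 0)) + 0 :: ··a··> s1
Reachable graph of Q (3 states):
  t0 = rec X. a.(0 + b.(X + 0)) :: ··a··> t1
  t1 = 0 + b.((rec X. a.(0 + b.(X + 0))) + 0) :: ··b··> t2
  t2 = (rec X. a.(0 + b.(X + 0))) + 0 :: ··a··> t1
Bisimilarity quotient blocks:
  B0 = {s0, s2, t0, t2}
  B1 = {s1, t1}
s0 ∈ B0, t0 ∈ B0 → same block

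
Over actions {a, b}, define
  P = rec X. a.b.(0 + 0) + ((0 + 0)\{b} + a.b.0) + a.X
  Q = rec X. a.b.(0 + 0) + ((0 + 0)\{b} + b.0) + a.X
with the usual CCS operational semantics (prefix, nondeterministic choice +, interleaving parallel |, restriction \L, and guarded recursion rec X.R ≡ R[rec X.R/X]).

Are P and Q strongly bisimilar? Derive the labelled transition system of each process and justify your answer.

NO

P's transition system — 5 states:
  u0 = rec X. a.b.(0 + 0) + ((0 + 0)\{b} + a.b.0) + a.X ⊢ =a=> u0, =a=> u1, =a=> u2
  u1 = b.(0 + 0) ⊢ =b=> u3
  u2 = b.0 ⊢ =b=> u4
  u3 = 0 + 0 ⊢ ∅
  u4 = 0 ⊢ ∅
Q's transition system — 4 states:
  v0 = rec X. a.b.(0 + 0) + ((0 + 0)\{b} + b.0) + a.X ⊢ =a=> v0, =a=> v1, =b=> v2
  v1 = b.(0 + 0) ⊢ =b=> v3
  v2 = 0 ⊢ ∅
  v3 = 0 + 0 ⊢ ∅
Bisimilarity quotient blocks:
  B0 = {u0}
  B1 = {u1, u2, v1}
  B2 = {u3, u4, v2, v3}
  B3 = {v0}
u0 ∈ B0, v0 ∈ B3 → different blocks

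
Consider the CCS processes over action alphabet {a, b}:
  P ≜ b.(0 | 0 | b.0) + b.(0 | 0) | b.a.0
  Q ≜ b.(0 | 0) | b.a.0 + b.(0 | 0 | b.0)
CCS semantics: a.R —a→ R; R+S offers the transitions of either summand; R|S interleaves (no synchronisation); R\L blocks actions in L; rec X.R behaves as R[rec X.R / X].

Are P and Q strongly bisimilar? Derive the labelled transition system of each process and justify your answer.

YES

LTS(P): 7 reachable states
  m0 = b.(0 | 0 | b.0) + b.(0 | 0) | b.a.0 :: =b=> m1, =b=> m2, =b=> m3
  m1 = 0 | 0 | b.0 :: =b=> m4
  m2 = 0 | 0 | b.a.0 :: =b=> m5
  m3 = b.(0 | 0) | a.0 :: =a=> m6, =b=> m5
  m4 = 0 | 0 | 0 :: stopped
  m5 = 0 | 0 | a.0 :: =a=> m4
  m6 = b.(0 | 0) | 0 :: =b=> m4
LTS(Q): 7 reachable states
  n0 = b.(0 | 0) | b.a.0 + b.(0 | 0 | b.0) :: =b=> n1, =b=> n2, =b=> n3
  n1 = 0 | 0 | b.0 :: =b=> n4
  n2 = 0 | 0 | b.a.0 :: =b=> n5
  n3 = b.(0 | 0) | a.0 :: =a=> n6, =b=> n5
  n4 = 0 | 0 | 0 :: stopped
  n5 = 0 | 0 | a.0 :: =a=> n4
  n6 = b.(0 | 0) | 0 :: =b=> n4
Coarsest stable partition (strong bisimilarity classes):
  B0 = {m0, n0}
  B1 = {m2, n2}
  B2 = {m5, n5}
  B3 = {m4, n4}
  B4 = {m3, n3}
  B5 = {m1, m6, n1, n6}
m0 ∈ B0, n0 ∈ B0 → same block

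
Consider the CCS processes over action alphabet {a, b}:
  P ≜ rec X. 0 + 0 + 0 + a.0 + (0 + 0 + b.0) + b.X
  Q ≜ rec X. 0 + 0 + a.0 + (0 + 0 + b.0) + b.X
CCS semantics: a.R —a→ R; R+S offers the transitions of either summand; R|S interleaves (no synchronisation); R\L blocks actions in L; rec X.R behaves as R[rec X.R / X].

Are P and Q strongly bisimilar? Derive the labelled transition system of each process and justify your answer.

bisimilar

P's transition system — 2 states:
  m0 = rec X. 0 + 0 + 0 + a.0 + (0 + 0 + b.0) + b.X has moves =a=> m1, =b=> m0, =b=> m1
  m1 = 0 has moves deadlocked
Q's transition system — 2 states:
  n0 = rec X. 0 + 0 + a.0 + (0 + 0 + b.0) + b.X has moves =a=> n1, =b=> n0, =b=> n1
  n1 = 0 has moves deadlocked
Coarsest stable partition (strong bisimilarity classes):
  B0 = {m0, n0}
  B1 = {m1, n1}
m0 ∈ B0, n0 ∈ B0 → same block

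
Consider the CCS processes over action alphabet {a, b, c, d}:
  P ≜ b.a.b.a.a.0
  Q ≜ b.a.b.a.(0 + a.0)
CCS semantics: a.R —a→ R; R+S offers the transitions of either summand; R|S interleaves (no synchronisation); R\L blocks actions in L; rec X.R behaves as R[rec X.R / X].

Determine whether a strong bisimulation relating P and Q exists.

P's transition system — 6 states:
  m0 = b.a.b.a.a.0 has moves -b-> m1
  m1 = a.b.a.a.0 has moves -a-> m2
  m2 = b.a.a.0 has moves -b-> m3
  m3 = a.a.0 has moves -a-> m4
  m4 = a.0 has moves -a-> m5
  m5 = 0 has moves deadlocked
Q's transition system — 6 states:
  n0 = b.a.b.a.(0 + a.0) has moves -b-> n1
  n1 = a.b.a.(0 + a.0) has moves -a-> n2
  n2 = b.a.(0 + a.0) has moves -b-> n3
  n3 = a.(0 + a.0) has moves -a-> n4
  n4 = 0 + a.0 has moves -a-> n5
  n5 = 0 has moves deadlocked
Coarsest stable partition (strong bisimilarity classes):
  B0 = {m0, n0}
  B1 = {m1, n1}
  B2 = {m2, n2}
  B3 = {m3, n3}
  B4 = {m4, n4}
  B5 = {m5, n5}
m0 ∈ B0, n0 ∈ B0 → same block

bisimilar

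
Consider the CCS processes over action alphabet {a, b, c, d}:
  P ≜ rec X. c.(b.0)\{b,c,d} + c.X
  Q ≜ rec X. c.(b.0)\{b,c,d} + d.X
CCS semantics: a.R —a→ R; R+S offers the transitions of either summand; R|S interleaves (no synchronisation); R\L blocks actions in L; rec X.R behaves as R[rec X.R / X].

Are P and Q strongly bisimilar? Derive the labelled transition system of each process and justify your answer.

LTS(P): 2 reachable states
  m0 = rec X. c.(b.0)\{b,c,d} + c.X → —c→ m0, —c→ m1
  m1 = (b.0)\{b,c,d} → ·
LTS(Q): 2 reachable states
  n0 = rec X. c.(b.0)\{b,c,d} + d.X → —c→ n1, —d→ n0
  n1 = (b.0)\{b,c,d} → ·
Coarsest stable partition (strong bisimilarity classes):
  B0 = {m0}
  B1 = {m1, n1}
  B2 = {n0}
m0 ∈ B0, n0 ∈ B2 → different blocks

NO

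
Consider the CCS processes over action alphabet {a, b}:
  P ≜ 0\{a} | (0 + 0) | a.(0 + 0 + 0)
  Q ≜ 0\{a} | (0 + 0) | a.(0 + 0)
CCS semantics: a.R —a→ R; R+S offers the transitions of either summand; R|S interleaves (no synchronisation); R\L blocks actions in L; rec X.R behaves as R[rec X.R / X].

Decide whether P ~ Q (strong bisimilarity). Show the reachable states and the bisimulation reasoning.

Reachable graph of P (2 states):
  s0 = 0\{a} | (0 + 0) | a.(0 + 0 + 0) ⊢ -a-> s1
  s1 = 0\{a} | (0 + 0) | (0 + 0 + 0) ⊢ ∅
Reachable graph of Q (2 states):
  t0 = 0\{a} | (0 + 0) | a.(0 + 0) ⊢ -a-> t1
  t1 = 0\{a} | (0 + 0) | (0 + 0) ⊢ ∅
Partition-refinement fixed point:
  B0 = {s0, t0}
  B1 = {s1, t1}
s0 ∈ B0, t0 ∈ B0 → same block

YES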